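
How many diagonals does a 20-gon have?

The number of diagonals in an n-gon is n(n - 3)/2.
For n = 20: 20(20 - 3)/2 = 20 × 17 / 2 = 170.

170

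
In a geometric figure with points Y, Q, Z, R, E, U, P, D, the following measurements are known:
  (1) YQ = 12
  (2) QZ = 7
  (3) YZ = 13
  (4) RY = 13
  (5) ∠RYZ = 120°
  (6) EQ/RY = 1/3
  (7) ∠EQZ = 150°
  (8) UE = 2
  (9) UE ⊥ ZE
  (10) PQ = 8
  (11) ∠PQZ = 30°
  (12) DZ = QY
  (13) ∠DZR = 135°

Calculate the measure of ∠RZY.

Step 1: By the law of cosines on triangle ZYR: ZR² = 13² + 13² − 2·13·13·cos(120°) = 507, so ZR = 13·√3.
Step 2: By the inverse law of cosines on triangle RZY: cos(∠RZY) = ((13·√3)² + 13² − 13²) / (2·13·√3·13) = 507/585.43 = 0.866, so ∠RZY = 30°.

Therefore, the measure of angle ∠RZY = 30°.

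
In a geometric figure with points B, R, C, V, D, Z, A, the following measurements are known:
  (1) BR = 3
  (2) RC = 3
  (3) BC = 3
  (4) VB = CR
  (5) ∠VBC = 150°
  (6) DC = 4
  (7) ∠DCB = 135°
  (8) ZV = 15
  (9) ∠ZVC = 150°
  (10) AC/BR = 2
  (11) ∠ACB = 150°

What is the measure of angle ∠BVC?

From the given relations: VB = CR = 3.
Step 1: By the law of cosines on triangle VBC: VC² = 3² + 3² − 2·3·3·cos(150°) = 33.59, so VC ≈ 5.8.
Step 2: By the inverse law of cosines on triangle BVC: cos(∠BVC) = (3² + 5.8² − 3²) / (2·3·5.8) = 33.59/34.77 = 0.9659, so ∠BVC = 15°.

Therefore, the measure of angle ∠BVC = 15°.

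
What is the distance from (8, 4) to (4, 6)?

The horizontal distance is |4 - 8| = 4 and the vertical distance is |6 - 4| = 2.
By the Pythagorean theorem, d = sqrt(4^2 + 2^2) = sqrt(20) = 2*sqrt(5).

2*sqrt(5)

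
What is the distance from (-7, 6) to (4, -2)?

d = sqrt((11)^2 + (-8)^2) = sqrt(185)

sqrt(185)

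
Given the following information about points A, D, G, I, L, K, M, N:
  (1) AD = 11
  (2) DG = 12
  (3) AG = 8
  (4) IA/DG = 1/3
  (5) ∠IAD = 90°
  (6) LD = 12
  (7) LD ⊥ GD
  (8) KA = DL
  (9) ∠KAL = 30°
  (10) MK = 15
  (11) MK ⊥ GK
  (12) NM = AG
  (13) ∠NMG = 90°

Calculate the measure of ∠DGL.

Step 1: By the law of cosines on triangle GDL: GL² = 12² + 12² − 2·12·12·cos(90°) = 288, so GL = 12·√2.
Step 2: By the inverse law of cosines on triangle DGL: cos(∠DGL) = (12² + (12·√2)² − 12²) / (2·12·12·√2) = 288/407.29 = 0.7071, so ∠DGL = 45°.

Therefore, the measure of angle ∠DGL = 45°.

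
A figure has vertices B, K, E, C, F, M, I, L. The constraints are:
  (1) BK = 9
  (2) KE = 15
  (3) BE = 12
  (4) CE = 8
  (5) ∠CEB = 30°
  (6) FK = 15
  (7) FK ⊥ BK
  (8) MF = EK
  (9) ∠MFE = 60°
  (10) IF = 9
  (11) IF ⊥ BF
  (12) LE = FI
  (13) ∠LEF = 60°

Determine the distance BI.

Step 1: By the law of cosines on triangle BKF: BF² = 9² + 15² − 2·9·15·cos(90°) = 306, so BF = 3·√34.
Step 2: By the law of cosines on triangle BFI: BI² = (3·√34)² + 9² − 2·3·√34·9·cos(90°) = 387, so BI = 3·√43.

Therefore, the length of BI = 3·√43.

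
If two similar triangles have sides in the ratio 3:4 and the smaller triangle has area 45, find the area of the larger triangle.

For similar figures, the area ratio equals the square of the side ratio.
Side ratio (the smaller triangle to the larger triangle) = 3:4, so area ratio = 3^2:4^2 = 9:16.
If the area of the smaller triangle is 45, then the area of the larger triangle = 45 * (16/9) = 80.

80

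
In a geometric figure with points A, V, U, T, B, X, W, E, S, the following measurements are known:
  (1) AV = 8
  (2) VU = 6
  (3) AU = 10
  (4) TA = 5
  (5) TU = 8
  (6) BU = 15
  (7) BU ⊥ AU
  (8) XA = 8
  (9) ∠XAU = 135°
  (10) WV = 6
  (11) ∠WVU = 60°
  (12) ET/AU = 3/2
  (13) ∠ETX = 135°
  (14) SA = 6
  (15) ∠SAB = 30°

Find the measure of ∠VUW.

Step 1: By the law of cosines on triangle UVW: UW² = 6² + 6² − 2·6·6·cos(60°) = 36, so UW = 6.
Step 2: By the inverse law of cosines on triangle VUW: cos(∠VUW) = (6² + 6² − 6²) / (2·6·6) = 36/72 = 0.5, so ∠VUW = 60°.

Therefore, the measure of angle ∠VUW = 60°.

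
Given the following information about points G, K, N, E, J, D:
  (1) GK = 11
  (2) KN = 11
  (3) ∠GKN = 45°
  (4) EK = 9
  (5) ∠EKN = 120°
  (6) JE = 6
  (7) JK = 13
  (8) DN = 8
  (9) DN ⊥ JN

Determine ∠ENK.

Step 1: By the law of cosines on triangle NKE: NE² = 11² + 9² − 2·11·9·cos(120°) = 301, so NE ≈ 17.35.
Step 2: By the inverse law of cosines on triangle ENK: cos(∠ENK) = (17.35² + 11² − 9²) / (2·17.35·11) = 341/381.69 = 0.8934, so ∠ENK = 26.7°.

Therefore, the measure of angle ∠ENK = 26.7°.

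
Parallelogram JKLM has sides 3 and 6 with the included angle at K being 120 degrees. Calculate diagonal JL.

The diagonal of a parallelogram can be found by treating two adjacent sides and the diagonal as a triangle.
Applying the law of cosines with sides 3, 6 and included angle 120°:
d^2 = 9 + 36 - 36*cos(120°) = 63
d = 3*sqrt(7)

3*sqrt(7)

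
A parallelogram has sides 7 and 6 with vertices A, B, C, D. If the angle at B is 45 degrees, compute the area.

Area = a * b * sin(theta)
Area = 7 * 6 * sin(45 degrees)
Area = 42 * sqrt(2)/2
Area = 21*sqrt(2)

21*sqrt(2)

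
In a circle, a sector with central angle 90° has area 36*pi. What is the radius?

Sector area A = πr² × θ/360, so r² = 360A / (πθ).
r² = 360 × 36*pi / (π × 90)
r² = 144
r = 12

12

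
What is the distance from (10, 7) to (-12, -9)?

d = sqrt((-22)^2 + (-16)^2) = sqrt(740) = 2*sqrt(185)

2*sqrt(185)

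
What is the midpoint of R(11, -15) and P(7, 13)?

M = ((x₁ + x₂)/2, (y₁ + y₂)/2)
= ((11 + 7)/2, (-15 + 13)/2)
= (18/2, -2/2) = (9, -1)

(9, -1)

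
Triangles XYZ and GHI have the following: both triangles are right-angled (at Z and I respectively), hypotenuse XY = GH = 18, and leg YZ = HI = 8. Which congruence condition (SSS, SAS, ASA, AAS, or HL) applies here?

The given information matches HL: The hypotenuse and one leg of two right triangles are equal (Hypotenuse-Leg).

HL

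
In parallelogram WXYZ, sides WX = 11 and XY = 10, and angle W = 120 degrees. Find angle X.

Consecutive angles are supplementary: angle X = 180 - 120 = 60 degrees.

60 degrees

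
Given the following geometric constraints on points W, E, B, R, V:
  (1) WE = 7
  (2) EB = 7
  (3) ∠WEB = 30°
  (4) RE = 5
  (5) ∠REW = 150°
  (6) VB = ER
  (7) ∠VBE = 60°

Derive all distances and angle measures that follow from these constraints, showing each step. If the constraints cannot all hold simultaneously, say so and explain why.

The constraints are consistent.

From the given relations:
  VB = ER = 5

Step 1: From WE = 7, EB = 7, and ∠WEB = 30°, by the law of cosines:
  WB² = WE² + EB² - 2·WE·EB·cos(30°) = 49 + 49 - 84.87 = 13.13
  WB ≈ 3.62

Step 2: From WE = 7, ER = 5, and ∠WER = 150°, by the law of cosines:
  WR² = WE² + ER² - 2·WE·ER·cos(150°) = 49 + 25 + 60.62 = 134.6
  WR ≈ 11.6

Step 3: From EB = 7, BV = 5, and ∠EBV = 60°, by the law of cosines:
  EV² = EB² + BV² - 2·EB·BV·cos(60°) = 49 + 25 - 35 = 39
  EV = √39

Step 4: From WB = 3.62, WE = 7, BE = 7, by the inverse law of cosines:
  cos(∠BWE) = (WB² + WE² - BE²) / (2·WB·WE)
  ∠BWE = 75°

Step 5: From WE = 7, WR = 11.6, ER = 5, by the inverse law of cosines:
  cos(∠EWR) = (WE² + WR² - ER²) / (2·WE·WR)
  ∠EWR = 12.44°

Step 6: From EB = 7, EV = √39, BV = 5, by the inverse law of cosines:
  cos(∠BEV) = (EB² + EV² - BV²) / (2·EB·EV)
  ∠BEV = 43.9°

Step 7: From BE = 7, BW = 3.62, EW = 7, by the inverse law of cosines:
  cos(∠EBW) = (BE² + BW² - EW²) / (2·BE·BW)
  ∠EBW = 75°

Step 8: From RE = 5, RW = 11.6, EW = 7, by the inverse law of cosines:
  cos(∠ERW) = (RE² + RW² - EW²) / (2·RE·RW)
  ∠ERW = 17.56°

Step 9: From VB = 5, VE = √39, BE = 7, by the inverse law of cosines:
  cos(∠BVE) = (VB² + VE² - BE²) / (2·VB·VE)
  ∠BVE = 76.1°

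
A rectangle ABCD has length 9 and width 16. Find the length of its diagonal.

Using the Pythagorean theorem:
d² = 9² + 16² = 81 + 256 = 337
d = sqrt(337)

sqrt(337)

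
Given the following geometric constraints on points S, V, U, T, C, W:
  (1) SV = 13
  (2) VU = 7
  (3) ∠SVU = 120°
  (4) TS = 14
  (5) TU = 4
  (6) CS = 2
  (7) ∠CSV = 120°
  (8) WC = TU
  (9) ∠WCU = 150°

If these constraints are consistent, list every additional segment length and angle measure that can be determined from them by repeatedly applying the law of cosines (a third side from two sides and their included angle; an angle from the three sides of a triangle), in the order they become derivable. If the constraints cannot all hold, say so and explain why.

The constraints are consistent. Derivable facts, in order:
After 1 step:
- SU ≈ 17.58
- VC = √199
After 2 steps:
- ∠CVS = 7.05°
- ∠SCV = 52.95°
- ∠STU = 150.01°
- ∠SUT = 23.46°
- ∠SUV = 39.83°
- ∠TSU = 6.53°
- ∠USV = 20.17°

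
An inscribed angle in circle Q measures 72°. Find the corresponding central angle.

Central angle = 2 × 72° = 144° (inscribed angle theorem).

144°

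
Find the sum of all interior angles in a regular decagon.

The sum of interior angles of an n-sided polygon is (n - 2) * 180.
For n = 10: (10 - 2) * 180 = 8 * 180 = 1440 degrees.

1440 degrees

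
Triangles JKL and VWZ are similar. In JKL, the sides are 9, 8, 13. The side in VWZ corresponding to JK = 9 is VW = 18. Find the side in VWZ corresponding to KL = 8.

Since the triangles are similar, the ratio of corresponding sides is constant.
Scale factor k = VW / JK = 18 / 9 = 2
WZ = k * KL = 2 * 8 = 16

16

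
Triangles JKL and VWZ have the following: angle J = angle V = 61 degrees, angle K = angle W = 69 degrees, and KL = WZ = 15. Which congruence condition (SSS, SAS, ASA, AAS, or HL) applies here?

The given information matches AAS: Two pairs of corresponding angles and a non-included side are equal (Angle-Angle-Side).

AAS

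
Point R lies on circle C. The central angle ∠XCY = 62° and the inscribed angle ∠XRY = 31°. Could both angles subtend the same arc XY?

By the inscribed angle theorem, if both angles subtend the same arc, the inscribed angle must be half the central angle.
Half of 62° = 31°, which equals the given inscribed angle of 31°.
Therefore, yes, they correspond to the same arc.

Yes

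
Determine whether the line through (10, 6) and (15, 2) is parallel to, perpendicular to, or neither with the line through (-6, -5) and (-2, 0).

Slope of line 1: m1 = (2 - 6)/(15 - 10) = -4/5 = -4/5
Slope of line 2: m2 = (0 - -5)/(-2 - -6) = 5/4 = 5/4
Two lines are perpendicular when the product of their slopes is -1 (negative reciprocals).
m1 * m2 = (-4/5) * (5/4) = -1, confirming perpendicularity.

Perpendicular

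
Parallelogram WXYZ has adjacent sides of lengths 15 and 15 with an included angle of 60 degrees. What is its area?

Area = 15 * 15 * sin(60°) = 225 * sqrt(3)/2 = 225*sqrt(3)/2

225*sqrt(3)/2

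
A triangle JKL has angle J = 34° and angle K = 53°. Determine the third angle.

angle L = 180 - 34 - 53 = 93 degrees.

93 degrees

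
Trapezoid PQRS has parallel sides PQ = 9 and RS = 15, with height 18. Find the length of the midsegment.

The midsegment (median) of a trapezoid connects the midpoints of the non-parallel sides.
Its length is the average of the two bases: (9 + 15) / 2 = 12.

12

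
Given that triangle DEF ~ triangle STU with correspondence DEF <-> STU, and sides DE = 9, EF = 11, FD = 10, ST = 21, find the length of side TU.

Similar triangles have proportional sides. Setting up the proportion:
ST / DE = TU / EF
21 / 9 = TU / 11
TU = 11 * 21 / 9 = 77/3.

77/3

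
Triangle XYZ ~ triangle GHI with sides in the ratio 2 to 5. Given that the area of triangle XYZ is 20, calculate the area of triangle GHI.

The ratio of areas of similar triangles = (side ratio)^2.
Side ratio = 2:5, so area ratio = 4:25.
Area of GHI / Area of XYZ = 25/4
Area of GHI = 20 * 25/4 = 125

125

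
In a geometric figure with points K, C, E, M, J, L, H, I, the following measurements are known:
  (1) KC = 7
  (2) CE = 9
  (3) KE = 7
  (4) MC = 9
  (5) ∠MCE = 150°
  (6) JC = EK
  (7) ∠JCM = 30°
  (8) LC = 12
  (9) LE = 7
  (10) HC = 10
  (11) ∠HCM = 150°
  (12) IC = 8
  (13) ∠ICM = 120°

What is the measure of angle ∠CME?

Step 1: By the law of cosines on triangle MCE: ME² = 9² + 9² − 2·9·9·cos(150°) = 302.3, so ME ≈ 17.39.
Step 2: By the inverse law of cosines on triangle CME: cos(∠CME) = (9² + 17.39² − 9²) / (2·9·17.39) = 302.3/312.96 = 0.9659, so ∠CME = 15°.

Therefore, the measure of angle ∠CME = 15°.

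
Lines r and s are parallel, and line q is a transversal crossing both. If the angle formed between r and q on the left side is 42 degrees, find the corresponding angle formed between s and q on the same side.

Corresponding angles formed by parallel lines and a transversal are equal.
The given angle is 42 degrees.
The corresponding angle = 42 degrees.

42 degrees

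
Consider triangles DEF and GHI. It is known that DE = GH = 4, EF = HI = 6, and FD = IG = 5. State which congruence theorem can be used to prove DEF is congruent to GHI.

The given information matches SSS: All three pairs of corresponding sides are equal (Side-Side-Side).

SSS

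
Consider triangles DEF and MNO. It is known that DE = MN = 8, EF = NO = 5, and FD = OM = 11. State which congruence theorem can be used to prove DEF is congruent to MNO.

The given information provides:
DE = MN = 8, EF = NO = 5, and FD = OM = 11
This matches the SSS congruence theorem.
All three pairs of corresponding sides are equal (Side-Side-Side).

SSS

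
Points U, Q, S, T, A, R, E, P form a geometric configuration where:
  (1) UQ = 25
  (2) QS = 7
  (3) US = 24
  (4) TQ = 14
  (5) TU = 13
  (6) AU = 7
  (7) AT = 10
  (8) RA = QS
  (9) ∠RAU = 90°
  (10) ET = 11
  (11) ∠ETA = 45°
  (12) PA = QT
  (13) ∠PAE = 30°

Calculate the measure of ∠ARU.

From the given relations: RA = QS = 7.
Step 1: By the law of cosines on triangle RAU: RU² = 7² + 7² − 2·7·7·cos(90°) = 98, so RU = 7·√2.
Step 2: By the inverse law of cosines on triangle ARU: cos(∠ARU) = (7² + (7·√2)² − 7²) / (2·7·7·√2) = 98/138.59 = 0.7071, so ∠ARU = 45°.

Therefore, the measure of angle ∠ARU = 45°.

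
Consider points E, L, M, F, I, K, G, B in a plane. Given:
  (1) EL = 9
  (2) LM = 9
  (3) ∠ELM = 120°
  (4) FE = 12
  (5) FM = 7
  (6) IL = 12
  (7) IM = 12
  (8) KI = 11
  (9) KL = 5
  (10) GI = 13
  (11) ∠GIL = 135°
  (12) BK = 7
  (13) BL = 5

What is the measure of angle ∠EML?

Step 1: By the law of cosines on triangle MLE: ME² = 9² + 9² − 2·9·9·cos(120°) = 243, so ME = 9·√3.
Step 2: By the inverse law of cosines on triangle EML: cos(∠EML) = ((9·√3)² + 9² − 9²) / (2·9·√3·9) = 243/280.59 = 0.866, so ∠EML = 30°.

Therefore, the measure of angle ∠EML = 30°.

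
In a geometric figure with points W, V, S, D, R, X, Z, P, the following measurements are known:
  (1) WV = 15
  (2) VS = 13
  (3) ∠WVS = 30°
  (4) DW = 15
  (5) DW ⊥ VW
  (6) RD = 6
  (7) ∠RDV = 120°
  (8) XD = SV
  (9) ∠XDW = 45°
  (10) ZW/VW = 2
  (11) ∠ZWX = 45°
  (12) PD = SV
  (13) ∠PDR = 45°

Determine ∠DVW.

Step 1: By the law of cosines on triangle VWD: VD² = 15² + 15² − 2·15·15·cos(90°) = 450, so VD = 15·√2.
Step 2: By the inverse law of cosines on triangle DVW: cos(∠DVW) = ((15·√2)² + 15² − 15²) / (2·15·√2·15) = 450/636.4 = 0.7071, so ∠DVW = 45°.

Therefore, the measure of angle ∠DVW = 45°.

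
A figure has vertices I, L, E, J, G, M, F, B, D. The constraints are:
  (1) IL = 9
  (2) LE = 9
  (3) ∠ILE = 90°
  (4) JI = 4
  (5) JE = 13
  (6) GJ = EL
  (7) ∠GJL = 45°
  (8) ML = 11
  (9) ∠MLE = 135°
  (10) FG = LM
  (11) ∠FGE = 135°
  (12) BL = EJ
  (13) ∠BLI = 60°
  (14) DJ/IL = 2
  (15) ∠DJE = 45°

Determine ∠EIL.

Step 1: By the law of cosines on triangle ILE: IE² = 9² + 9² − 2·9·9·cos(90°) = 162, so IE = 9·√2.
Step 2: By the inverse law of cosines on triangle EIL: cos(∠EIL) = ((9·√2)² + 9² − 9²) / (2·9·√2·9) = 162/229.1 = 0.7071, so ∠EIL = 45°.

Therefore, the measure of angle ∠EIL = 45°.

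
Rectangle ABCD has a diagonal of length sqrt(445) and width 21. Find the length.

b = sqrt(d^2 - a^2) = sqrt(445 - 441) = sqrt(4) = 2

2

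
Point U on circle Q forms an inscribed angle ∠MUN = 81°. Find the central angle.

By the inscribed angle theorem, the central angle is twice the inscribed angle.
Central angle = 2 × 81° = 162°

162°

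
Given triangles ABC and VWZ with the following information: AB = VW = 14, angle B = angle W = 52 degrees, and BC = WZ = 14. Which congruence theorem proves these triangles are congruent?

Consider the given information: AB = VW = 14, angle B = angle W = 52 degrees, and BC = WZ = 14
This is not SSS or AAS: SSS requires all three pairs of sides, but we don't have that. AAS requires two angles and a non-included side.
The correct criterion is SAS. Two pairs of corresponding sides and the included angle are equal (Side-Angle-Side).

SAS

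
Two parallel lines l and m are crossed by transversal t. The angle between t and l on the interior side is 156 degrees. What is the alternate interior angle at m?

Alternate interior angles lie on opposite sides of the transversal, between the parallel lines.
By the alternate interior angle theorem, they are equal: 156 degrees.

156 degrees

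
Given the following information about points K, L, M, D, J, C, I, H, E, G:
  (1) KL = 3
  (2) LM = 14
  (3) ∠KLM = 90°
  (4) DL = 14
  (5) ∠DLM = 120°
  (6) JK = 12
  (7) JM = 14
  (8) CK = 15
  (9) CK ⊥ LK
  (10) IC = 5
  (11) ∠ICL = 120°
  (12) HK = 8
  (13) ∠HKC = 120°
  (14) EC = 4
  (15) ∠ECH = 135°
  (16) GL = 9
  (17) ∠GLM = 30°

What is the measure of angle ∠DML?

Step 1: By the law of cosines on triangle MLD: MD² = 14² + 14² − 2·14·14·cos(120°) = 588, so MD = 14·√3.
Step 2: By the inverse law of cosines on triangle DML: cos(∠DML) = ((14·√3)² + 14² − 14²) / (2·14·√3·14) = 588/678.96 = 0.866, so ∠DML = 30°.

Therefore, the measure of angle ∠DML = 30°.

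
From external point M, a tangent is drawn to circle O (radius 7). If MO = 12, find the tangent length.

The tangent, radius, and line from the external point to the center form a right triangle.
The right angle is where the tangent meets the radius.
By the Pythagorean theorem: tangent² + 7² = 12²
tangent² = 144 - 49 = 95
tangent = sqrt(95)

sqrt(95)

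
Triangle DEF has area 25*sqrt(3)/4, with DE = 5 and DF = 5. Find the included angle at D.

From the SAS area formula Area = (1/2)ab sin(C), rearranging gives sin(C) = 2*Area/(ab).
sin(C) = 2 * 25*sqrt(3)/4 / (25) = sqrt(3)/2.
Therefore C = arcsin(sqrt(3)/2) = 60°.
Since sin(180° - C) = sin(C), the obtuse angle 120° gives the same area, so C = 60° or C = 120°.

60° or 120°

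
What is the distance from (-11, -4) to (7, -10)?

d = sqrt((7 - -11)^2 + (-10 - -4)^2)
d = sqrt(18^2 + -6^2)
d = sqrt(324 + 36)
d = sqrt(360) = 6*sqrt(10)

6*sqrt(10)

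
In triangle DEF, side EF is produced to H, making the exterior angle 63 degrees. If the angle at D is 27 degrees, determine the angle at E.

By the exterior angle theorem: exterior angle = sum of remote interior angles.
63 = 27 + angle E
angle E = 63 - 27 = 36 degrees

36 degrees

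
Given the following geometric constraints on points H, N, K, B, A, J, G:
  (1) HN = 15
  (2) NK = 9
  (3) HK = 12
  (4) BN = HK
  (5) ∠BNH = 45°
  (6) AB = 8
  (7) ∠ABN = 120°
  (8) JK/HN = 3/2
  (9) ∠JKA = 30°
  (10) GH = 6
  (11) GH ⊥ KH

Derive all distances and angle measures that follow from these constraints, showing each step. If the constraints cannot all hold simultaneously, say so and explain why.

The constraints are consistent.

From the given relations:
  BN = HK = 12
  JK = 3/2·HN = 3/2·15 ≈ 22.5

Step 1: From HN = 15, NB = 12, and ∠HNB = 45°, by the law of cosines:
  HB² = HN² + NB² - 2·HN·NB·cos(45°) = 225 + 144 - 254.6 = 114.4
  HB ≈ 10.7

Step 2: From NB = 12, BA = 8, and ∠NBA = 120°, by the law of cosines:
  NA² = NB² + BA² - 2·NB·BA·cos(120°) = 144 + 64 + 96 = 304
  NA = 4·√19

Step 3: From KH = 12, HG = 6, and ∠KHG = 90°, by the law of cosines:
  KG² = KH² + HG² - 2·KH·HG·cos(90°) = 144 + 36 - 0 = 180
  KG = 6·√5

Step 4: From HK = 12, HN = 15, KN = 9, by the inverse law of cosines:
  cos(∠KHN) = (HK² + HN² - KN²) / (2·HK·HN)
  ∠KHN = 36.87°

Step 5: From NH = 15, NK = 9, HK = 12, by the inverse law of cosines:
  cos(∠HNK) = (NH² + NK² - HK²) / (2·NH·NK)
  ∠HNK = 53.13°

Step 6: From KH = 12, KN = 9, HN = 15, by the inverse law of cosines:
  cos(∠HKN) = (KH² + KN² - HN²) / (2·KH·KN)
  ∠HKN = 90°

Step 7: From HB = 10.7, HN = 15, BN = 12, by the inverse law of cosines:
  cos(∠BHN) = (HB² + HN² - BN²) / (2·HB·HN)
  ∠BHN = 52.48°

Step 8: From NA = 4·√19, NB = 12, AB = 8, by the inverse law of cosines:
  cos(∠ANB) = (NA² + NB² - AB²) / (2·NA·NB)
  ∠ANB = 23.41°

Step 9: From KG = 6·√5, KH = 12, GH = 6, by the inverse law of cosines:
  cos(∠GKH) = (KG² + KH² - GH²) / (2·KG·KH)
  ∠GKH = 26.57°

Step 10: From BH = 10.7, BN = 12, HN = 15, by the inverse law of cosines:
  cos(∠HBN) = (BH² + BN² - HN²) / (2·BH·BN)
  ∠HBN = 82.52°

Step 11: From AB = 8, AN = 4·√19, BN = 12, by the inverse law of cosines:
  cos(∠BAN) = (AB² + AN² - BN²) / (2·AB·AN)
  ∠BAN = 36.59°

Step 12: From GH = 6, GK = 6·√5, HK = 12, by the inverse law of cosines:
  cos(∠HGK) = (GH² + GK² - HK²) / (2·GH·GK)
  ∠HGK = 63.43°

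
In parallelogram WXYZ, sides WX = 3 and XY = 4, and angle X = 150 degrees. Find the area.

Area = a * b * sin(theta)
Area = 3 * 4 * sin(150 degrees)
Area = 12 * 1/2
Area = 6

6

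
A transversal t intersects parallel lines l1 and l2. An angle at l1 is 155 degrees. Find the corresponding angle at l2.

Corresponding angles formed by parallel lines and a transversal are equal.
The given angle is 155 degrees.
The corresponding angle = 155 degrees.

155 degrees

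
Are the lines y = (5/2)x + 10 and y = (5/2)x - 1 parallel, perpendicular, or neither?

Slope of line 1: m1 = 5/2
Slope of line 2: m2 = 5/2
Two lines are parallel if and only if they have equal slopes (or both are vertical).
Here m1 = m2 = 5/2, confirming the lines are parallel.

Parallel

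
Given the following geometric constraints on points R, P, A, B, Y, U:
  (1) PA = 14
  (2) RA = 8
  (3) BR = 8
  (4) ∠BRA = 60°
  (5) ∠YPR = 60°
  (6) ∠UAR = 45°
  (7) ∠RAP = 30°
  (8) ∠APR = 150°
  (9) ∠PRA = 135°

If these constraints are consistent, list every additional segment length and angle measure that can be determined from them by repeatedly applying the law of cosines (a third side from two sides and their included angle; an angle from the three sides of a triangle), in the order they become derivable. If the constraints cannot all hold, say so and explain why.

These constraints are not satisfiable: (7), (8) and (9) are the three interior angles of triangle RAP, which must sum to 180°, but 30° + 150° + 135° = 315°. No planar figure meets all of them, so nothing further can be derived.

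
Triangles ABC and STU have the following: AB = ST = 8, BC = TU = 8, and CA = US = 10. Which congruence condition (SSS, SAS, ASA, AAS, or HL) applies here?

Consider the given information: AB = ST = 8, BC = TU = 8, and CA = US = 10
This is not AAS or HL: AAS requires two angles and a non-included side. HL only applies to right triangles with matching hypotenuse and leg.
The correct criterion is SSS. All three pairs of corresponding sides are equal (Side-Side-Side).

SSS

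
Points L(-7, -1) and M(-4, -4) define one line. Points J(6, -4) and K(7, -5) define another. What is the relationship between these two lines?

Slope of line 1: m1 = (-4 - -1)/(-4 - -7) = -3/3 = -1
Slope of line 2: m2 = (-5 - -4)/(7 - 6) = -1/1 = -1
Since m1 = m2 = -1, the lines are parallel.

Parallel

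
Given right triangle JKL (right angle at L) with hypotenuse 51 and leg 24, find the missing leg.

KL = sqrt(51^2 - 24^2) = sqrt(2025) = 45

45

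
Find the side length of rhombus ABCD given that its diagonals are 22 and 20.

The diagonals of a rhombus bisect each other at right angles.
Half-diagonals: 22/2 = 11 and 20/2 = 10
side = sqrt(11^2 + 10^2)
side = sqrt(121 + 100)
side = sqrt(221)

sqrt(221)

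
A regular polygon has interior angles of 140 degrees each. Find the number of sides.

Exterior angle = 180 - 140 = 40. n = 360 / 40 = 9.

9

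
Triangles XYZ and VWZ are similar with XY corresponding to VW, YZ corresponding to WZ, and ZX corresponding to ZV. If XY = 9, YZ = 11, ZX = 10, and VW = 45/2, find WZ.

Similar triangles have proportional sides. Setting up the proportion:
VW / XY = WZ / YZ
45/2 / 9 = WZ / 11
WZ = 11 * 45/2 / 9 = 55/2.

55/2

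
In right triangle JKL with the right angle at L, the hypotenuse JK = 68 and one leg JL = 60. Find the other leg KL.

By the Pythagorean theorem: KL^2 = JK^2 - JL^2
KL^2 = 68^2 - 60^2 = 4624 - 3600 = 1024
KL = sqrt(1024) = 32

32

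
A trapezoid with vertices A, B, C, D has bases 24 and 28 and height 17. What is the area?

Area of a trapezoid = (base1 + base2) * height / 2
Area = (24 + 28) * 17 / 2
Area = 52 * 17 / 2
Area = 884 / 2
Area = 442

442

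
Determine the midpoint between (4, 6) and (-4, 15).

The midpoint is the average of the coordinates:
x: (4 + -4)/2 = 0
y: (6 + 15)/2 = 21/2
Midpoint = (0, 21/2)

(0, 21/2)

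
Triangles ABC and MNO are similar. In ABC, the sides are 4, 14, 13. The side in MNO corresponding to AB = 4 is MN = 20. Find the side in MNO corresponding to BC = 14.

Since the triangles are similar, the ratio of corresponding sides is constant.
Scale factor k = MN / AB = 20 / 4 = 5
NO = k * BC = 5 * 14 = 70

70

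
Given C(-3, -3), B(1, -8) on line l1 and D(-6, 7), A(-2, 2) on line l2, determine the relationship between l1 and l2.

Slope of line 1: m1 = (-8 - -3)/(1 - -3) = -5/4 = -5/4
Slope of line 2: m2 = (2 - 7)/(-2 - -6) = -5/4 = -5/4
m1 = m2, so the lines are parallel.

Parallel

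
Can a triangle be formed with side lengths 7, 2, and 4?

Check the triangle inequality: 2 + 4 = 6 ≤ 7.
Since the sum of two sides does not exceed the third, no triangle can be formed.

No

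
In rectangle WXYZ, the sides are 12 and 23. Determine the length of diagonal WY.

d = sqrt(12^2 + 23^2) = sqrt(673)

sqrt(673)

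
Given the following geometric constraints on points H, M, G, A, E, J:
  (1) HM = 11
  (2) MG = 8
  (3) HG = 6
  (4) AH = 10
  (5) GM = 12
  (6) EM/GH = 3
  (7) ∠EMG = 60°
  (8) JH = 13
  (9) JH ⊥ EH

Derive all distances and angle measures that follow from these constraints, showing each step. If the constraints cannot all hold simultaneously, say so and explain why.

These constraints are not satisfiable: (2) MG = 8 and (5) GM = 12 assign two different lengths to the same segment. No planar figure meets all of them, so nothing further can be derived.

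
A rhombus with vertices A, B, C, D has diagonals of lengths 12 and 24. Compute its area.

Area of a rhombus = (d1 * d2) / 2
Area = (12 * 24) / 2
Area = 288 / 2
Area = 144

144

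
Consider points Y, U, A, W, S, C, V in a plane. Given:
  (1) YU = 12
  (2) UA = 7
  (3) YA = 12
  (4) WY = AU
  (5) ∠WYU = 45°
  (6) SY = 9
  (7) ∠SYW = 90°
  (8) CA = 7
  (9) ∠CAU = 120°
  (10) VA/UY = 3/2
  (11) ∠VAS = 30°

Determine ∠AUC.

Step 1: By the law of cosines on triangle UAC: UC² = 7² + 7² − 2·7·7·cos(120°) = 147, so UC = 7·√3.
Step 2: By the inverse law of cosines on triangle AUC: cos(∠AUC) = (7² + (7·√3)² − 7²) / (2·7·7·√3) = 147/169.74 = 0.866, so ∠AUC = 30°.

Therefore, the measure of angle ∠AUC = 30°.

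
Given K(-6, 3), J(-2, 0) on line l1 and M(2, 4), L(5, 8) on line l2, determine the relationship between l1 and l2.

Slope of line 1: m1 = (0 - 3)/(-2 - -6) = -3/4 = -3/4
Slope of line 2: m2 = (8 - 4)/(5 - 2) = 4/3 = 4/3
m1 * m2 = (-3/4) * (4/3) = -1 = -1, so the lines are perpendicular.

Perpendicular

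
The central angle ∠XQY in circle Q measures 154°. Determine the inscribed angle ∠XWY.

An inscribed angle intercepts an arc from a point on the circle, while the central angle intercepts the same arc from the center.
The inscribed angle is always half the central angle: 154° / 2 = 77°.

77°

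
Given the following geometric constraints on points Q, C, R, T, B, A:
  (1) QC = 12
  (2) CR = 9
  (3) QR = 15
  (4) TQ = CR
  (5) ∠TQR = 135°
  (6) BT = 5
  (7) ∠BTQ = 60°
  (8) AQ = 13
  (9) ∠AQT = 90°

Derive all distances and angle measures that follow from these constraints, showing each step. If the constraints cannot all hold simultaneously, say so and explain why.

The constraints are consistent.

From the given relations:
  TQ = CR = 9

Step 1: From QT = 9, TB = 5, and ∠QTB = 60°, by the law of cosines:
  QB² = QT² + TB² - 2·QT·TB·cos(60°) = 81 + 25 - 45 = 61
  QB = √61

Step 2: From RQ = 15, QT = 9, and ∠RQT = 135°, by the law of cosines:
  RT² = RQ² + QT² - 2·RQ·QT·cos(135°) = 225 + 81 + 190.9 = 496.9
  RT ≈ 22.29

Step 3: From TQ = 9, QA = 13, and ∠TQA = 90°, by the law of cosines:
  TA² = TQ² + QA² - 2·TQ·QA·cos(90°) = 81 + 169 - 0 = 250
  TA = 5·√10

Step 4: From QC = 12, QR = 15, CR = 9, by the inverse law of cosines:
  cos(∠CQR) = (QC² + QR² - CR²) / (2·QC·QR)
  ∠CQR = 36.87°

Step 5: From CQ = 12, CR = 9, QR = 15, by the inverse law of cosines:
  cos(∠QCR) = (CQ² + CR² - QR²) / (2·CQ·CR)
  ∠QCR = 90°

Step 6: From RC = 9, RQ = 15, CQ = 12, by the inverse law of cosines:
  cos(∠CRQ) = (RC² + RQ² - CQ²) / (2·RC·RQ)
  ∠CRQ = 53.13°

Step 7: From QB = √61, QT = 9, BT = 5, by the inverse law of cosines:
  cos(∠BQT) = (QB² + QT² - BT²) / (2·QB·QT)
  ∠BQT = 33.67°

Step 8: From RQ = 15, RT = 22.29, QT = 9, by the inverse law of cosines:
  cos(∠QRT) = (RQ² + RT² - QT²) / (2·RQ·RT)
  ∠QRT = 16.59°

Step 9: From TA = 5·√10, TQ = 9, AQ = 13, by the inverse law of cosines:
  cos(∠ATQ) = (TA² + TQ² - AQ²) / (2·TA·TQ)
  ∠ATQ = 55.3°

Step 10: From TQ = 9, TR = 22.29, QR = 15, by the inverse law of cosines:
  cos(∠QTR) = (TQ² + TR² - QR²) / (2·TQ·TR)
  ∠QTR = 28.41°

Step 11: From BQ = √61, BT = 5, QT = 9, by the inverse law of cosines:
  cos(∠QBT) = (BQ² + BT² - QT²) / (2·BQ·BT)
  ∠QBT = 86.33°

Step 12: From AQ = 13, AT = 5·√10, QT = 9, by the inverse law of cosines:
  cos(∠QAT) = (AQ² + AT² - QT²) / (2·AQ·AT)
  ∠QAT = 34.7°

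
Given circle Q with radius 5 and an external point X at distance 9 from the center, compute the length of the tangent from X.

tangent = √(d² - r²) = √(9² - 5²) = √(81 - 25) = √56 = 2*sqrt(14)

2*sqrt(14)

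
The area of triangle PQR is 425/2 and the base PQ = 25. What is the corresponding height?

Area = (1/2) * base * height
height = 2 * Area / base
height = 2 * 425/2 / 25
height = 425 / 25
height = 17

17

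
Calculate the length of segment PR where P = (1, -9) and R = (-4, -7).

d = sqrt((-5)^2 + (2)^2) = sqrt(29)

sqrt(29)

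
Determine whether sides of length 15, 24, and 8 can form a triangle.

No.
The triangle inequality is violated: 15 + 8 = 23 ≤ 24.
These lengths cannot form a triangle.

No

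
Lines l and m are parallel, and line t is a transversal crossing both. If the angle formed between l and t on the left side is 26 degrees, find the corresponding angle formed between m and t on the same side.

When a transversal crosses parallel lines, angles in the same position at each intersection are called corresponding angles.
These are always equal, so the answer is 26 degrees.

26 degrees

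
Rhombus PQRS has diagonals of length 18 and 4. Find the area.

Area of a rhombus = (d1 * d2) / 2
Area = (18 * 4) / 2
Area = 72 / 2
Area = 36

36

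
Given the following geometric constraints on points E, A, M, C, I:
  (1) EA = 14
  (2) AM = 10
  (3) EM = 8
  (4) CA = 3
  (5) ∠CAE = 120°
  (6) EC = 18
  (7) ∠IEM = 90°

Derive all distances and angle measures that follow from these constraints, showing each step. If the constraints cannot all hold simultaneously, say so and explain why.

These constraints are not satisfiable: by the triangle inequality in triangle AEC, (1) EA = 14 and (4) CA = 3 force EC ≤ 14 + 3 = 17, but (6) says EC = 18. No planar figure meets all of them, so nothing further can be derived.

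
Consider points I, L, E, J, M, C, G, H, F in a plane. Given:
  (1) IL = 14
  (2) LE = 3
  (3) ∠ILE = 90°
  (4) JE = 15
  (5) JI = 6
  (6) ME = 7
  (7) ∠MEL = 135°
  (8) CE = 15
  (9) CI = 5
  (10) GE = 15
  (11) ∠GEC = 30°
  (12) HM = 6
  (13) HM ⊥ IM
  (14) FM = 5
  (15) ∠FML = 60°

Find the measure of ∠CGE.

Step 1: By the law of cosines on triangle GEC: GC² = 15² + 15² − 2·15·15·cos(30°) = 60.29, so GC ≈ 7.76.
Step 2: By the inverse law of cosines on triangle CGE: cos(∠CGE) = (7.76² + 15² − 15²) / (2·7.76·15) = 60.29/232.94 = 0.2588, so ∠CGE = 75°.

Therefore, the measure of angle ∠CGE = 75°.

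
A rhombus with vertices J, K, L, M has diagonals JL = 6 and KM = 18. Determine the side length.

The diagonals of a rhombus bisect each other at right angles.
Half-diagonals: 6/2 = 3 and 18/2 = 9
side = sqrt(3^2 + 9^2)
side = sqrt(9 + 81)
side = sqrt(90) = 3*sqrt(10)

3*sqrt(10)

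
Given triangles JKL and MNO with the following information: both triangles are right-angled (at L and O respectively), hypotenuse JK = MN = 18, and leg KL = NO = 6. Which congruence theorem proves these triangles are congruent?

The given information matches HL: The hypotenuse and one leg of two right triangles are equal (Hypotenuse-Leg).

HL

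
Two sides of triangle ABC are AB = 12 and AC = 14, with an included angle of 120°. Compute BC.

Law of cosines: BC^2 = 12^2 + 14^2 - 2(12)(14)cos(120°) = 508, so BC = 2*sqrt(127).

2*sqrt(127)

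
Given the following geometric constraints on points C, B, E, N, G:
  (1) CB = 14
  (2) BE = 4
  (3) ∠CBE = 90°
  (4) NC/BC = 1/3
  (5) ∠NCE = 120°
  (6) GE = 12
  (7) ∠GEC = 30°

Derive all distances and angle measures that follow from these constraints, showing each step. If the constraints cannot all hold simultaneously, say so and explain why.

The constraints are consistent.

From the given relations:
  NC = 1/3·BC = 1/3·14 ≈ 4.67

Step 1: From CB = 14, BE = 4, and ∠CBE = 90°, by the law of cosines:
  CE² = CB² + BE² - 2·CB·BE·cos(90°) = 196 + 16 - 0 = 212
  CE = 2·√53

Step 2: From CE = 2·√53, EG = 12, and ∠CEG = 30°, by the law of cosines:
  CG² = CE² + EG² - 2·CE·EG·cos(30°) = 212 + 144 - 302.6 = 53.37
  CG ≈ 7.31

Step 3: From EC = 2·√53, CN = 4.67, and ∠ECN = 120°, by the law of cosines:
  EN² = EC² + CN² - 2·EC·CN·cos(120°) = 212 + 21.78 + 67.95 = 301.7
  EN ≈ 17.37

Step 4: From CB = 14, CE = 2·√53, BE = 4, by the inverse law of cosines:
  cos(∠BCE) = (CB² + CE² - BE²) / (2·CB·CE)
  ∠BCE = 15.95°

Step 5: From EB = 4, EC = 2·√53, BC = 14, by the inverse law of cosines:
  cos(∠BEC) = (EB² + EC² - BC²) / (2·EB·EC)
  ∠BEC = 74.05°

Step 6: From CE = 2·√53, CG = 7.31, EG = 12, by the inverse law of cosines:
  cos(∠ECG) = (CE² + CG² - EG²) / (2·CE·CG)
  ∠ECG = 55.21°

Step 7: From EC = 2·√53, EN = 17.37, CN = 4.67, by the inverse law of cosines:
  cos(∠CEN) = (EC² + EN² - CN²) / (2·EC·EN)
  ∠CEN = 13.45°

Step 8: From NC = 4.67, NE = 17.37, CE = 2·√53, by the inverse law of cosines:
  cos(∠CNE) = (NC² + NE² - CE²) / (2·NC·NE)
  ∠CNE = 46.55°

Step 9: From GC = 7.31, GE = 12, CE = 2·√53, by the inverse law of cosines:
  cos(∠CGE) = (GC² + GE² - CE²) / (2·GC·GE)
  ∠CGE = 94.79°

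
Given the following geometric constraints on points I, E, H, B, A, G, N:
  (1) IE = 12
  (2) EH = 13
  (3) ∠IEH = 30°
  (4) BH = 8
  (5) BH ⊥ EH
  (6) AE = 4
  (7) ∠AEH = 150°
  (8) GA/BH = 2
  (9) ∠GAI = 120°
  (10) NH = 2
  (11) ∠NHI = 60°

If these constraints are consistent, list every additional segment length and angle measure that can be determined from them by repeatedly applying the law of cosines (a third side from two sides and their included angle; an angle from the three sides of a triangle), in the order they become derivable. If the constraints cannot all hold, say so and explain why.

The constraints are consistent. Derivable facts, in order:
After 1 step:
- EB ≈ 15.26
- HA ≈ 16.59
- IH ≈ 6.54
After 2 steps:
- IN ≈ 5.81
- ∠AHE = 6.93°
- ∠BEH = 31.61°
- ∠EAH = 23.07°
- ∠EBH = 58.39°
- ∠EHI = 66.51°
- ∠EIH = 83.49°
After 3 steps:
- ∠HIN = 17.36°
- ∠HNI = 102.64°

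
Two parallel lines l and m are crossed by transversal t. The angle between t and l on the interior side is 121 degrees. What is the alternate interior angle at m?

Alternate interior angles formed by parallel lines and a transversal are equal.
The given angle is 121 degrees.
The alternate interior angle = 121 degrees.

121 degrees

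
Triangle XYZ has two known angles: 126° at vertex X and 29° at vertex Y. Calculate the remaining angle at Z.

By the triangle angle sum property, the three interior angles of any triangle add up to 180°.
We know angle X = 126° and angle Y = 29°, so their sum is 155°.
Therefore angle Z = 180° - 155° = 25°.

25 degrees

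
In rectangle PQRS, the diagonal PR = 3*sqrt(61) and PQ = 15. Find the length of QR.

The diagonal of a rectangle forms a right triangle with the two sides.
Rearranging the Pythagorean theorem: missing side = sqrt(d^2 - known^2).
= sqrt(549 - 225) = sqrt(324) = 18.

18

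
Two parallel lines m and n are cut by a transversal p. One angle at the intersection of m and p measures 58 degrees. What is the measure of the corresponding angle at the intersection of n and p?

Corresponding angles are equal: 58 degrees.

58 degrees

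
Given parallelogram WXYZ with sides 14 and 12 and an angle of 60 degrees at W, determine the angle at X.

In a parallelogram, consecutive angles are supplementary (sum to 180°).
angle X = 180 - angle W
angle X = 180 - 60
angle X = 120 degrees

120 degrees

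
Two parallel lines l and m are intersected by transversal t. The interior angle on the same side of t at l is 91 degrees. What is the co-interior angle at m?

Co-interior (same-side interior) angles are between the parallel lines on the same side of the transversal.
Unlike corresponding or alternate interior angles, they are supplementary rather than equal.
So the angle = 180 - 91 = 89 degrees.

89 degrees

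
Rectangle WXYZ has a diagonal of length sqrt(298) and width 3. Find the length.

Using the Pythagorean theorem: d^2 = a^2 + b^2
b^2 = d^2 - a^2
b^2 = 298 - 9
b^2 = 289
b = sqrt(289) = 17

17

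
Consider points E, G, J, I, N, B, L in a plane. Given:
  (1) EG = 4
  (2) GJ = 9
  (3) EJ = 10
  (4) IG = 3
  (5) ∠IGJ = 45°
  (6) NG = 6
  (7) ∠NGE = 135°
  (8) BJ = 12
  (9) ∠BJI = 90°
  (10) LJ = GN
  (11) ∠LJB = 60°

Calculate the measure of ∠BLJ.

From the given relations: LJ = GN = 6.
Step 1: By the law of cosines on triangle LJB: LB² = 6² + 12² − 2·6·12·cos(60°) = 108, so LB = 6·√3.
Step 2: By the inverse law of cosines on triangle BLJ: cos(∠BLJ) = ((6·√3)² + 6² − 12²) / (2·6·√3·6) = 0/124.71 = 0, so ∠BLJ = 90°.

Therefore, the measure of angle ∠BLJ = 90°.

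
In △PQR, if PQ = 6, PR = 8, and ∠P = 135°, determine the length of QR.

When two sides and the included angle are known, the law of cosines gives the third side.
c^2 = a^2 + b^2 - 2ab cos(C) generalizes the Pythagorean theorem to non-right triangles.
Here: QR^2 = 36 + 64 - 96*(-sqrt(2)/2) = 48*sqrt(2) + 100
QR = 2*sqrt(12*sqrt(2) + 25)

2*sqrt(12*sqrt(2) + 25)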